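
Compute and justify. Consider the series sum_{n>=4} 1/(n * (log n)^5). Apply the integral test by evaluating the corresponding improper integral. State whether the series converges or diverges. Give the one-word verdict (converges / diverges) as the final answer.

Let f(x) = 1/(x*log(x)^5). Then f is positive, continuous, and decreasing on [4, infinity), so the integral test applies.
Compute the improper integral int_{4}^infinity f(x) dx:
  antiderivative F(x) = -1/(4*log(x)^4).
  F(x) -> 0 as x -> infinity.  int = 0 - F(4) = 1/(4*log(4)^4) < infinity. By the integral test, the series converges.

converges


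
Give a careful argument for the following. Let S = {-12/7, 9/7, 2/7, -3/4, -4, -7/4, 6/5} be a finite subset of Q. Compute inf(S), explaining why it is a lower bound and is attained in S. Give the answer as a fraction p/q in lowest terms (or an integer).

S is finite, so inf(S) = min(S).
Sorted increasing:
-4, -7/4, -12/7, -3/4, 2/7, 6/5, 9/7
The extremum is -4.
For every x in S, x >= -4. And -4 is in S, so it is attained.
Therefore inf(S) = -4.

-4


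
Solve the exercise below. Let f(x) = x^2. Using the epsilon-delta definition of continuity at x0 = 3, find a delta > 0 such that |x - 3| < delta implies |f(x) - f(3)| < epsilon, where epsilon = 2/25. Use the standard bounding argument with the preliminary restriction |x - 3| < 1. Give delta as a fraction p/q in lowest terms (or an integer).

Factor: |x^2 - (3)^2| = |x - 3| * |x + 3|.
Impose |x - 3| < 1 first. Then |x + 3| = |(x - 3) + 2*(3)| <= |x - 3| + 2*|3| < 1 + 6 = 7.
So |x^2 - (3)^2| < delta * 7.
We need delta * 7 <= 2/25, i.e. delta <= 2/25/7 = 2/175.
Since 2/175 < 1, this is tighter than 1; take delta = 2/175.
So delta = 2/175 works.

2/175


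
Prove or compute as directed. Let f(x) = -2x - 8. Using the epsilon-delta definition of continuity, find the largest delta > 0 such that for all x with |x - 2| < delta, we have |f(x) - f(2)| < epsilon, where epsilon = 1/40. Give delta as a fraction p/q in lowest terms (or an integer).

We compute f(2) = -2*(2) - 8 = -12.
|f(x) - f(2)| = |-2x - 8 - (-12)| = |-2(x - 2)| = 2|x - 2|.
We need 2|x - 2| < 1/40, i.e. |x - 2| < 1/40 / 2 = 1/80.
So any delta <= 1/80 works. Conversely, if delta > 1/80, then x = 2 + 1/80 satisfies |x - 2| = 1/80 < delta but |f(x) - f(2)| = 2 * 1/80 = 1/40, which is not < 1/40; so no larger delta works.
Hence the largest such delta is 1/80.

1/80


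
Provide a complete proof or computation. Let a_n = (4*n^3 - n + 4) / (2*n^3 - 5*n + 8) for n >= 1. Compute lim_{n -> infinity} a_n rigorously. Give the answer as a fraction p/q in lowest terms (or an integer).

Divide numerator and denominator by n^3, the highest power:
numerator / n^3 = 4 - 1/n^2 + 4/n^3
denominator / n^3 = 2 - 5/n^2 + 8/n^3
As n -> infinity, all terms of the form c/n^k (k >= 1) tend to 0.
So numerator / n^3 -> 4 and denominator / n^3 -> 2.
Therefore lim a_n = 2.

2


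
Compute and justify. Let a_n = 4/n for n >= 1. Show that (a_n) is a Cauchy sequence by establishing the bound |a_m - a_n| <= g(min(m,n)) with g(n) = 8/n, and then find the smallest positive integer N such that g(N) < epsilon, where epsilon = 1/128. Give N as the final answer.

For any m, n >= 1, by the triangle inequality:
|a_m - a_n| = |4/m - 4/n| <= 4*1/m + 4*1/n <= 8/min(m,n).
So g(n) = 8/n bounds the Cauchy difference. Since g(n) -> 0, (a_n) is Cauchy.
Now solve g(N) < 1/128: 8/N < 1/128 <=> N > 8 / (1/128) = 1024.
The smallest integer strictly greater than 1024 is N = 1025.
Check: g(1025) = 8/1025 = 8/1025 < 1/128; g(1024) = 1/128 >= 1/128. So N = 1025.

1025


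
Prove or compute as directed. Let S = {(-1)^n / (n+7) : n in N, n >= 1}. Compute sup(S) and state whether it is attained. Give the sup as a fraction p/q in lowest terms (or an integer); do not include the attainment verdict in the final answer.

Analysis:
- Values: -1/8, 1/9, -1/10, 1/11, -1/12, ...
- Positive terms (even n): 1/(2+7), 1/(4+7), ... decreasing -> max = 1/9 (n=2).
- Negative terms (odd n): -1/(1+7), -1/(3+7), ... increasing -> min = -1/8 (n=1).
- So sup = 1/9 (attained at n=2); inf = -1/8 (attained at n=1).
Conclusion: sup(S) = 1/9, attained in S.

1/9


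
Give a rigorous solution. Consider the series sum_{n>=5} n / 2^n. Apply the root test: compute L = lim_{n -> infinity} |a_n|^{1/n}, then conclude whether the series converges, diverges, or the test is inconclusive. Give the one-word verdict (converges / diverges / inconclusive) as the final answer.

Let a_n denote the general term. Form |a_n|^(1/n) and simplify:
|a_n|^(1/n) = n^(1/n)/2
Take the limit as n -> infinity: L = 1/2.
Since L = 1/2 < 1, the root test implies convergence.

converges


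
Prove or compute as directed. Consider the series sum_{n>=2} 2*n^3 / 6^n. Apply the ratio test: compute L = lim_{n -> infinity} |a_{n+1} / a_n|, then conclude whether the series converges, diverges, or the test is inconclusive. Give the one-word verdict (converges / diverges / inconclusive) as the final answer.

Let a_n denote the general term. Form the ratio a_{n+1}/a_n and simplify:
a_{n+1}/a_n = (n + 1)^3/(6*n^3)
Take the limit as n -> infinity: L = 1/6.
Since L = 1/6 < 1, the ratio test implies the series converges.

converges


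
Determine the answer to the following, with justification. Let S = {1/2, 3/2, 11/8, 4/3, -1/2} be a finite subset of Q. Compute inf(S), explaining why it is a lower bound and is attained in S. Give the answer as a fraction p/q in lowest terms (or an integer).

S is finite, so inf(S) = min(S).
Sorted increasing:
-1/2, 1/2, 4/3, 11/8, 3/2
The extremum is -1/2.
For every x in S, x >= -1/2. And -1/2 is in S, so it is attained.
Therefore inf(S) = -1/2.

-1/2


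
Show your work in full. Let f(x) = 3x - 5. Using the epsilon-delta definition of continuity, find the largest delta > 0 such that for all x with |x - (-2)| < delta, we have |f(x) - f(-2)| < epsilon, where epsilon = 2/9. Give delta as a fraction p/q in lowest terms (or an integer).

We compute f(-2) = 3*(-2) - 5 = -11.
|f(x) - f(-2)| = |3x - 5 - (-11)| = |3(x - (-2))| = 3|x - (-2)|.
We need 3|x - (-2)| < 2/9, i.e. |x - (-2)| < 2/9 / 3 = 2/27.
So any delta <= 2/27 works. Conversely, if delta > 2/27, then x = -2 + 2/27 satisfies |x - (-2)| = 2/27 < delta but |f(x) - f(-2)| = 3 * 2/27 = 2/9, which is not < 2/9; so no larger delta works.
Hence the largest such delta is 2/27.

2/27


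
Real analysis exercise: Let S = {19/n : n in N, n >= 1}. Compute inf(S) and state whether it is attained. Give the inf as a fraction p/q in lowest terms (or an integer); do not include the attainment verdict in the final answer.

Analysis:
- Values: 19, 19/2, 19/3, 19/4, ... strictly decreasing.
- The maximum is 19 (n=1); sup = 19 (attained).
- The set is bounded below by 0; 19/n -> 0 so 0 is the greatest lower bound.
- 0 is not in the set, so inf = 0 is not attained.
Conclusion: inf(S) = 0, not attained in S.

0


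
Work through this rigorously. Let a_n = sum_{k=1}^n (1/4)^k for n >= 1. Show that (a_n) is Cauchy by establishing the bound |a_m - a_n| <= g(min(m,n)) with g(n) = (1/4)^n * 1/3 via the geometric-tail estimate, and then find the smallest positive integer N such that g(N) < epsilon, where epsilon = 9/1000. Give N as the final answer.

For m > n >= 1: |a_m - a_n| = sum_{k=n+1}^m (1/4)^k < sum_{k=n+1}^infinity (1/4)^k = (1/4)^(n+1) / (1 - 1/4) = (1/4)^n * (1/4) * (4/3) = (1/4)^n * 1/3.
So g(n) = (1/4)^n / 3. Since g(n) -> 0, (a_n) is Cauchy.
Now solve g(N) < 9/1000: (1/4)^N / 3 < 9/1000 <=> 4^N > 1 / (3 * 9/1000) = 1000/27.
Check powers of 4: 4^2 = 16 <= 1000/27, 4^3 = 64 > 1000/27.
So the smallest such N is 3. Check: g(3) = 1/(3 * 64) = 1/192 < 9/1000.

3


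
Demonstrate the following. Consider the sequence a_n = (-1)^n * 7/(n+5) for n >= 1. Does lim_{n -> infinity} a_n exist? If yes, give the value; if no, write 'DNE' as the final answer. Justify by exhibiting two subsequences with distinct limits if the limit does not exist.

Examine the behaviour of a_n along subsequences.
Even-n subsequence a_{2k} = 7/(2k+5) -> 0. Odd-n subsequence a_{2k+1} = -7/(2k+6) -> 0. Both tend to 0, which suggests the limit is 0; verify directly.
|a_n - 0| = 7/(n+5) < 7/n for every n >= 1.
Given epsilon > 0, choose a positive integer N > 7/epsilon. Then for all n >= N, |a_n| < 7/n <= 7/N < epsilon.
So by the definition of the limit, lim a_n exists and equals 0.

0


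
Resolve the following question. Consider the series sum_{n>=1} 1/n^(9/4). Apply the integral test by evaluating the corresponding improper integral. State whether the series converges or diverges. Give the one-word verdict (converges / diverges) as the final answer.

Let f(x) = x^(-9/4). Then f is positive, continuous, and decreasing on [1, infinity), so the integral test applies.
Compute the improper integral int_{1}^infinity f(x) dx:
  antiderivative F(x) = -4/(5*x^(5/4)).
  As x -> infinity, F(x) -> 0 (since p = 9/4 > 1).
  So int = F(infinity) - F(1) = 0 - (-4/5) = 4/5.
  Finite, so by the integral test, the series converges.

converges


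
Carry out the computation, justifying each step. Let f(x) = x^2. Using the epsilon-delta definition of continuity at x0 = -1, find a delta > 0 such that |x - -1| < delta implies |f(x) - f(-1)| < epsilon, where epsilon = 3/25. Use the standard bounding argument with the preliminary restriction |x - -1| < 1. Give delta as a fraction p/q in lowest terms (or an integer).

Factor: |x^2 - (-1)^2| = |x - -1| * |x + -1|.
Impose |x - -1| < 1 first. Then |x + -1| = |(x - -1) + 2*(-1)| <= |x - -1| + 2*|-1| < 1 + 2 = 3.
So |x^2 - (-1)^2| < delta * 3.
We need delta * 3 <= 3/25, i.e. delta <= 3/25/3 = 1/25.
Since 1/25 < 1, this is tighter than 1; take delta = 1/25.
So delta = 1/25 works.

1/25


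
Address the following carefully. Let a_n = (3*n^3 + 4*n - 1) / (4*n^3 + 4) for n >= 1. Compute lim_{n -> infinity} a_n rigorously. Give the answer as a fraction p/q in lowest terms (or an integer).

Divide numerator and denominator by n^3, the highest power:
numerator / n^3 = 3 + 4/n^2 - 1/n^3
denominator / n^3 = 4 + 4/n^3
As n -> infinity, all terms of the form c/n^k (k >= 1) tend to 0.
So numerator / n^3 -> 3 and denominator / n^3 -> 4.
Therefore lim a_n = 3/4.

3/4


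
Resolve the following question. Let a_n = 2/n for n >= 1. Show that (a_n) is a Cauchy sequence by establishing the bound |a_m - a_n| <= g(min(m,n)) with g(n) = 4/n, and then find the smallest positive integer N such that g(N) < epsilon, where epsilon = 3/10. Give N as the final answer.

For any m, n >= 1, by the triangle inequality:
|a_m - a_n| = |2/m - 2/n| <= 2*1/m + 2*1/n <= 4/min(m,n).
So g(n) = 4/n bounds the Cauchy difference. Since g(n) -> 0, (a_n) is Cauchy.
Now solve g(N) < 3/10: 4/N < 3/10 <=> N > 4 / (3/10) = 40/3.
The smallest integer strictly greater than 40/3 is N = 14.
Check: g(14) = 4/14 = 2/7 < 3/10; g(13) = 4/13 >= 3/10. So N = 14.

14


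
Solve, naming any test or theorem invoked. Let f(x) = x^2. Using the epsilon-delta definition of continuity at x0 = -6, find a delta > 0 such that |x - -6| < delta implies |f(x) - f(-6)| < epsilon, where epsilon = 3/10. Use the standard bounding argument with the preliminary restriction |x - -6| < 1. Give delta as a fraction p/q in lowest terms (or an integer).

Factor: |x^2 - (-6)^2| = |x - -6| * |x + -6|.
Impose |x - -6| < 1 first. Then |x + -6| = |(x - -6) + 2*(-6)| <= |x - -6| + 2*|-6| < 1 + 12 = 13.
So |x^2 - (-6)^2| < delta * 13.
We need delta * 13 <= 3/10, i.e. delta <= 3/10/13 = 3/130.
Since 3/130 < 1, this is tighter than 1; take delta = 3/130.
So delta = 3/130 works.

3/130


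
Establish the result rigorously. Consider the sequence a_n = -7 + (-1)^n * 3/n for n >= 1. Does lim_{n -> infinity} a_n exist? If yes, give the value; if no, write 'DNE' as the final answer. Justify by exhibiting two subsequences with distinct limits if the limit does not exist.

Examine the behaviour of a_n along subsequences.
Even-n subsequence a_{2k} = -7 + 3/(2k) -> -7. Odd-n subsequence a_{2k+1} = -7 - 3/(2k+1) -> -7. Both tend to -7, which suggests the limit is -7; verify directly.
|a_n - (-7)| = |(-1)^n * 3/n| = 3/n for every n >= 1.
Given epsilon > 0, choose a positive integer N > 3/epsilon. Then for all n >= N, |a_n - (-7)| = 3/n <= 3/N < epsilon.
So by the definition of the limit, lim a_n exists and equals -7.

-7


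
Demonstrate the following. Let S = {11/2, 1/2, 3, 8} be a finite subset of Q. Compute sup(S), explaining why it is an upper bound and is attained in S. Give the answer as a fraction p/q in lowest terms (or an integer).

S is finite, so sup(S) = max(S).
Sorted decreasing:
8, 11/2, 3, 1/2
The extremum is 8.
For every x in S, x <= 8. And 8 is in S, so it is attained.
Therefore sup(S) = 8.

8


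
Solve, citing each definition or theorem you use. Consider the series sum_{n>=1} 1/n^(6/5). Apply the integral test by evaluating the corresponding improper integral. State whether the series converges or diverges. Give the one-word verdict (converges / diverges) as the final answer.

Let f(x) = x^(-6/5). Then f is positive, continuous, and decreasing on [1, infinity), so the integral test applies.
Compute the improper integral int_{1}^infinity f(x) dx:
  antiderivative F(x) = -5/x^(1/5).
  As x -> infinity, F(x) -> 0 (since p = 6/5 > 1).
  So int = F(infinity) - F(1) = 0 - (-5) = 5.
  Finite, so by the integral test, the series converges.

converges


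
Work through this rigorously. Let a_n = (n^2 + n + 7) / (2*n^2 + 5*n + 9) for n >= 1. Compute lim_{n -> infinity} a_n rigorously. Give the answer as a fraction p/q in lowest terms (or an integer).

Divide numerator and denominator by n^2, the highest power:
numerator / n^2 = 1 + 1/n + 7/n^2
denominator / n^2 = 2 + 5/n + 9/n^2
As n -> infinity, all terms of the form c/n^k (k >= 1) tend to 0.
So numerator / n^2 -> 1 and denominator / n^2 -> 2.
Therefore lim a_n = 1/2.

1/2


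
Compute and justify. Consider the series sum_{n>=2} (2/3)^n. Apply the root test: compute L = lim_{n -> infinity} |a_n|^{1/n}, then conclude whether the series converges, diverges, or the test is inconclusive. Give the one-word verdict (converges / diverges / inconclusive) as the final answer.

Let a_n denote the general term. Form |a_n|^(1/n) and simplify:
|a_n|^(1/n) = 2/3
Take the limit as n -> infinity: L = 2/3.
Since L = 2/3 < 1, the root test implies convergence.

converges


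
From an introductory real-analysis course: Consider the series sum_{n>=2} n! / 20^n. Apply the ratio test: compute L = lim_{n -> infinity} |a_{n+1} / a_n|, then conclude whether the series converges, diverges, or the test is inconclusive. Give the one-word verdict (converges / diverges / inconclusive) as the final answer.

Let a_n denote the general term. Form the ratio a_{n+1}/a_n and simplify:
a_{n+1}/a_n = n/20 + 1/20
Take the limit as n -> infinity: L = infinity.
Since L = infinity > 1 (or L = infinity), the ratio test implies the series diverges.

diverges


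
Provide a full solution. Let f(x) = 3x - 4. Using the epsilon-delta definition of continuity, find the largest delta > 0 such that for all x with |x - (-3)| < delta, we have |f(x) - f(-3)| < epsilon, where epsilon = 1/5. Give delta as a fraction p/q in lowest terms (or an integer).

We compute f(-3) = 3*(-3) - 4 = -13.
|f(x) - f(-3)| = |3x - 4 - (-13)| = |3(x - (-3))| = 3|x - (-3)|.
We need 3|x - (-3)| < 1/5, i.e. |x - (-3)| < 1/5 / 3 = 1/15.
So any delta <= 1/15 works. Conversely, if delta > 1/15, then x = -3 + 1/15 satisfies |x - (-3)| = 1/15 < delta but |f(x) - f(-3)| = 3 * 1/15 = 1/5, which is not < 1/5; so no larger delta works.
Hence the largest such delta is 1/15.

1/15


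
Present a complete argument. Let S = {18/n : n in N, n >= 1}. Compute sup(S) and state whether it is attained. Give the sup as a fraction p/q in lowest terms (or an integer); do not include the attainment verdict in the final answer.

Analysis:
- Values: 18, 9, 6, 9/2, ... strictly decreasing.
- The maximum is 18 (n=1); sup = 18 (attained).
- The set is bounded below by 0; 18/n -> 0 so 0 is the greatest lower bound.
- 0 is not in the set, so inf = 0 is not attained.
Conclusion: sup(S) = 18, attained in S.

18


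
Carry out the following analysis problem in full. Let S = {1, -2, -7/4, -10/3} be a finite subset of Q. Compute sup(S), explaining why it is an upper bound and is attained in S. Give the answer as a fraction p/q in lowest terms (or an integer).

S is finite, so sup(S) = max(S).
Sorted decreasing:
1, -7/4, -2, -10/3
The extremum is 1.
For every x in S, x <= 1. And 1 is in S, so it is attained.
Therefore sup(S) = 1.

1


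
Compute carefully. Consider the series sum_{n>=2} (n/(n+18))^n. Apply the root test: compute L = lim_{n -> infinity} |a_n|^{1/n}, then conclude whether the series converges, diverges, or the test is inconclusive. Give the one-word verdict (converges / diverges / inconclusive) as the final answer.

Let a_n denote the general term. Form |a_n|^(1/n) and simplify:
|a_n|^(1/n) = n/(n + 18)
Take the limit as n -> infinity: L = 1.
Since L = 1, the root test is inconclusive. (In fact a_n = (n/(n+18))^n -> e^(-18) != 0, so the nth-term test shows divergence; but the root test itself gives no conclusion.)

inconclusive


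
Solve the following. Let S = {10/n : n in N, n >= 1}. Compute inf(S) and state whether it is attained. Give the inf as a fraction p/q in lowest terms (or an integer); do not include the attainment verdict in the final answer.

Analysis:
- Values: 10, 5, 10/3, 5/2, ... strictly decreasing.
- The maximum is 10 (n=1); sup = 10 (attained).
- The set is bounded below by 0; 10/n -> 0 so 0 is the greatest lower bound.
- 0 is not in the set, so inf = 0 is not attained.
Conclusion: inf(S) = 0, not attained in S.

0


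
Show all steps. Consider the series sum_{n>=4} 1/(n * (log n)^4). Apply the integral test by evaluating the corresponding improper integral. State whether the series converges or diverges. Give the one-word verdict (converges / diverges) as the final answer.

Let f(x) = 1/(x*log(x)^4). Then f is positive, continuous, and decreasing on [4, infinity), so the integral test applies.
Compute the improper integral int_{4}^infinity f(x) dx:
  antiderivative F(x) = -1/(3*log(x)^3).
  F(x) -> 0 as x -> infinity.  int = 0 - F(4) = 1/(3*log(4)^3) < infinity. By the integral test, the series converges.

converges


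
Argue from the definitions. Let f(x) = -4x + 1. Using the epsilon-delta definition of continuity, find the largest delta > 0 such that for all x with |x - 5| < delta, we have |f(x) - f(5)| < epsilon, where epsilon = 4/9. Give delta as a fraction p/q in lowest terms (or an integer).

We compute f(5) = -4*(5) + 1 = -19.
|f(x) - f(5)| = |-4x + 1 - (-19)| = |-4(x - 5)| = 4|x - 5|.
We need 4|x - 5| < 4/9, i.e. |x - 5| < 4/9 / 4 = 1/9.
So any delta <= 1/9 works. Conversely, if delta > 1/9, then x = 5 + 1/9 satisfies |x - 5| = 1/9 < delta but |f(x) - f(5)| = 4 * 1/9 = 4/9, which is not < 4/9; so no larger delta works.
Hence the largest such delta is 1/9.

1/9


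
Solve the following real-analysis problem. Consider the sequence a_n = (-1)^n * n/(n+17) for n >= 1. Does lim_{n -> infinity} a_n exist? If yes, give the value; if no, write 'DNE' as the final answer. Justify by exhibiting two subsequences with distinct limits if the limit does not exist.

Examine the behaviour of a_n along subsequences.
a_{2k} = 2k/(2k+17) -> 1. a_{2k+1} = -(2k+1)/(2k+18) -> -1.
Since these two subsequential limits are 1 and -1, distinct, the full sequence cannot converge (a convergent sequence has all subsequences tending to the same limit). So lim a_n does not exist.

DNE


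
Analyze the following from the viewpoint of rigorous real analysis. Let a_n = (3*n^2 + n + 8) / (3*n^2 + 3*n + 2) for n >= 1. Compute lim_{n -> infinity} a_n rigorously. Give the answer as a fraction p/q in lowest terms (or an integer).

Divide numerator and denominator by n^2, the highest power:
numerator / n^2 = 3 + 1/n + 8/n^2
denominator / n^2 = 3 + 3/n + 2/n^2
As n -> infinity, all terms of the form c/n^k (k >= 1) tend to 0.
So numerator / n^2 -> 3 and denominator / n^2 -> 3.
Therefore lim a_n = 1.

1


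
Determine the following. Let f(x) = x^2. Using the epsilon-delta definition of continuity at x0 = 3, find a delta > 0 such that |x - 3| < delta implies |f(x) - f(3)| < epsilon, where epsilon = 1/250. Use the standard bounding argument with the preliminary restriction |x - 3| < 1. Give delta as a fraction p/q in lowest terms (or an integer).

Factor: |x^2 - (3)^2| = |x - 3| * |x + 3|.
Impose |x - 3| < 1 first. Then |x + 3| = |(x - 3) + 2*(3)| <= |x - 3| + 2*|3| < 1 + 6 = 7.
So |x^2 - (3)^2| < delta * 7.
We need delta * 7 <= 1/250, i.e. delta <= 1/250/7 = 1/1750.
Since 1/1750 < 1, this is tighter than 1; take delta = 1/1750.
So delta = 1/1750 works.

1/1750


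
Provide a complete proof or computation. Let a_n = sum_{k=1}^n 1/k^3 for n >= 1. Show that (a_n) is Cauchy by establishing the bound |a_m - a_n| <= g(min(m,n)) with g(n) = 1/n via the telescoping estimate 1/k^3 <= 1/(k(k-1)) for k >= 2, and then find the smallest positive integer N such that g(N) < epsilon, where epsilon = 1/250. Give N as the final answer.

For m > n >= 1: |a_m - a_n| = sum_{k=n+1}^m 1/k^3.
Use 1/k^3 <= 1/(k(k-1)) = 1/(k-1) - 1/k for k >= 2 (which holds since k^3 >= k^2 >= k(k-1) for k >= 2):
sum_{k=n+1}^m 1/k^3 <= sum_{k=n+1}^m (1/(k-1) - 1/k) = 1/n - 1/m <= 1/n.
By symmetry the same bound holds with n,m swapped, so |a_m - a_n| <= 1/min(m,n) = g(min(m,n)). Since g(n) -> 0, (a_n) is Cauchy.
Now solve g(N) < 1/250: 1/N < 1/250 <=> N > 1/(1/250) = 250.
The smallest integer strictly greater than 250 is N = 251.
Check: g(251) = 1/251 < 1/250; g(250) = 1/250 >= 1/250. So N = 251.

251


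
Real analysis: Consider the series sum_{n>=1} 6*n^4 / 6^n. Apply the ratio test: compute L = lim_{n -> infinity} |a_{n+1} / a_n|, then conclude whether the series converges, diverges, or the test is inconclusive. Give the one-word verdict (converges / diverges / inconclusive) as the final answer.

Let a_n denote the general term. Form the ratio a_{n+1}/a_n and simplify:
a_{n+1}/a_n = (n + 1)^4/(6*n^4)
Take the limit as n -> infinity: L = 1/6.
Since L = 1/6 < 1, the ratio test implies the series converges.

converges


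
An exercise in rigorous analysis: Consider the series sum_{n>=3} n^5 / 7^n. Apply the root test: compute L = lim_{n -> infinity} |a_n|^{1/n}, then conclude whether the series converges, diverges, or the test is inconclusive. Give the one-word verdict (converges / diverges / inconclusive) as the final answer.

Let a_n denote the general term. Form |a_n|^(1/n) and simplify:
|a_n|^(1/n) = n^(5/n)/7
Take the limit as n -> infinity: L = 1/7.
Since L = 1/7 < 1, the root test implies convergence.

converges


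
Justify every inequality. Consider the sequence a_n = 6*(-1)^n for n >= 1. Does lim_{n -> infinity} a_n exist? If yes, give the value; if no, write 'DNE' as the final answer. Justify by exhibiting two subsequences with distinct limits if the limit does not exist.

Examine the behaviour of a_n along subsequences.
Even-n subsequence a_{2k} = 6 -> 6. Odd-n subsequence a_{2k+1} = -6 -> -6.
Since these two subsequential limits are 6 and -6, distinct, the full sequence cannot converge (a convergent sequence has all subsequences tending to the same limit). So lim a_n does not exist.

DNE


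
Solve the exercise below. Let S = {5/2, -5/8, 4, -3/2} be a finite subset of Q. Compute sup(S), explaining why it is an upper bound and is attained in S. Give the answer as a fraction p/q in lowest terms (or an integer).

S is finite, so sup(S) = max(S).
Sorted decreasing:
4, 5/2, -5/8, -3/2
The extremum is 4.
For every x in S, x <= 4. And 4 is in S, so it is attained.
Therefore sup(S) = 4.

4


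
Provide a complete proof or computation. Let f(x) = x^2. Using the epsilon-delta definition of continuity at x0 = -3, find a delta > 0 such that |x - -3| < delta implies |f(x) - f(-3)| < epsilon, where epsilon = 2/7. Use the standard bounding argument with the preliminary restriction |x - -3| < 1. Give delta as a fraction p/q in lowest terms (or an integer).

Factor: |x^2 - (-3)^2| = |x - -3| * |x + -3|.
Impose |x - -3| < 1 first. Then |x + -3| = |(x - -3) + 2*(-3)| <= |x - -3| + 2*|-3| < 1 + 6 = 7.
So |x^2 - (-3)^2| < delta * 7.
We need delta * 7 <= 2/7, i.e. delta <= 2/7/7 = 2/49.
Since 2/49 < 1, this is tighter than 1; take delta = 2/49.
So delta = 2/49 works.

2/49


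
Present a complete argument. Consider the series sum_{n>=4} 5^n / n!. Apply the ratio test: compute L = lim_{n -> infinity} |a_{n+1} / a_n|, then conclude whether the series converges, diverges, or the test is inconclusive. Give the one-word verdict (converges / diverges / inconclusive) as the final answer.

Let a_n denote the general term. Form the ratio a_{n+1}/a_n and simplify:
a_{n+1}/a_n = 5/(n + 1)
Take the limit as n -> infinity: L = 0.
Since L = 0 < 1, the ratio test implies the series converges.

converges


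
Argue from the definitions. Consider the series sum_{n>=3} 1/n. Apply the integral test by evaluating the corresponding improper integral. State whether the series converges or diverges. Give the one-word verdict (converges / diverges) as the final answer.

Let f(x) = 1/x. Then f is positive, continuous, and decreasing on [3, infinity), so the integral test applies.
Compute the improper integral int_{3}^infinity f(x) dx:
  antiderivative F(x) = log(x).
  As x -> infinity, log(x) -> infinity.
  So int = infinity - log(3) = infinity. By the integral test, the series diverges.

diverges


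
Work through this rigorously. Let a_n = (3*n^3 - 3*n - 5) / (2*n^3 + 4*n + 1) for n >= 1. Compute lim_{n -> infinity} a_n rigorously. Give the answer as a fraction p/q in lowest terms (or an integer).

Divide numerator and denominator by n^3, the highest power:
numerator / n^3 = 3 - 3/n^2 - 5/n^3
denominator / n^3 = 2 + 4/n^2 + n^(-3)
As n -> infinity, all terms of the form c/n^k (k >= 1) tend to 0.
So numerator / n^3 -> 3 and denominator / n^3 -> 2.
Therefore lim a_n = 3/2.

3/2


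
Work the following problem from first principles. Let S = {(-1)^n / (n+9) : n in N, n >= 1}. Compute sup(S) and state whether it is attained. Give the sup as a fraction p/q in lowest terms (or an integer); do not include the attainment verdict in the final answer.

Analysis:
- Values: -1/10, 1/11, -1/12, 1/13, -1/14, ...
- Positive terms (even n): 1/(2+9), 1/(4+9), ... decreasing -> max = 1/11 (n=2).
- Negative terms (odd n): -1/(1+9), -1/(3+9), ... increasing -> min = -1/10 (n=1).
- So sup = 1/11 (attained at n=2); inf = -1/10 (attained at n=1).
Conclusion: sup(S) = 1/11, attained in S.

1/11


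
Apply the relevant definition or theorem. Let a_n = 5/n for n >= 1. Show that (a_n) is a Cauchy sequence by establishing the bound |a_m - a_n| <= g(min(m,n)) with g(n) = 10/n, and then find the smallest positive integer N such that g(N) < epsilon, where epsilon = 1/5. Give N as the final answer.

For any m, n >= 1, by the triangle inequality:
|a_m - a_n| = |5/m - 5/n| <= 5*1/m + 5*1/n <= 10/min(m,n).
So g(n) = 10/n bounds the Cauchy difference. Since g(n) -> 0, (a_n) is Cauchy.
Now solve g(N) < 1/5: 10/N < 1/5 <=> N > 10 / (1/5) = 50.
The smallest integer strictly greater than 50 is N = 51.
Check: g(51) = 10/51 = 10/51 < 1/5; g(50) = 1/5 >= 1/5. So N = 51.

51


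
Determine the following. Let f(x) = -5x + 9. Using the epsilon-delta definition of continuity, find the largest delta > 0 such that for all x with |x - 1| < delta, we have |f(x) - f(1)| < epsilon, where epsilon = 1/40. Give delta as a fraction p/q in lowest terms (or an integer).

We compute f(1) = -5*(1) + 9 = 4.
|f(x) - f(1)| = |-5x + 9 - (4)| = |-5(x - 1)| = 5|x - 1|.
We need 5|x - 1| < 1/40, i.e. |x - 1| < 1/40 / 5 = 1/200.
So any delta <= 1/200 works. Conversely, if delta > 1/200, then x = 1 + 1/200 satisfies |x - 1| = 1/200 < delta but |f(x) - f(1)| = 5 * 1/200 = 1/40, which is not < 1/40; so no larger delta works.
Hence the largest such delta is 1/200.

1/200


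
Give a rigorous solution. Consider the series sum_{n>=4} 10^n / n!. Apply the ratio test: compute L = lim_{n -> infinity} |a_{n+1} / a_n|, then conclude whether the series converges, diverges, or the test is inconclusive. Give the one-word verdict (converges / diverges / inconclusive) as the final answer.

Let a_n denote the general term. Form the ratio a_{n+1}/a_n and simplify:
a_{n+1}/a_n = 10/(n + 1)
Take the limit as n -> infinity: L = 0.
Since L = 0 < 1, the ratio test implies the series converges.

converges


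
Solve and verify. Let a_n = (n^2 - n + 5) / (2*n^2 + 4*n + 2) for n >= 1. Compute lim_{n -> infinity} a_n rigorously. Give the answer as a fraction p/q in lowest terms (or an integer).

Divide numerator and denominator by n^2, the highest power:
numerator / n^2 = 1 - 1/n + 5/n^2
denominator / n^2 = 2 + 4/n + 2/n^2
As n -> infinity, all terms of the form c/n^k (k >= 1) tend to 0.
So numerator / n^2 -> 1 and denominator / n^2 -> 2.
Therefore lim a_n = 1/2.

1/2


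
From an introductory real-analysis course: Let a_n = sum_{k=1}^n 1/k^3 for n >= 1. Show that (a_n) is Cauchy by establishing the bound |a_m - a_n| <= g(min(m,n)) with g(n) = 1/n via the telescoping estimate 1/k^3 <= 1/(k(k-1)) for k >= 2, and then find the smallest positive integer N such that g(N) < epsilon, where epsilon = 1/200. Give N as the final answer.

For m > n >= 1: |a_m - a_n| = sum_{k=n+1}^m 1/k^3.
Use 1/k^3 <= 1/(k(k-1)) = 1/(k-1) - 1/k for k >= 2 (which holds since k^3 >= k^2 >= k(k-1) for k >= 2):
sum_{k=n+1}^m 1/k^3 <= sum_{k=n+1}^m (1/(k-1) - 1/k) = 1/n - 1/m <= 1/n.
By symmetry the same bound holds with n,m swapped, so |a_m - a_n| <= 1/min(m,n) = g(min(m,n)). Since g(n) -> 0, (a_n) is Cauchy.
Now solve g(N) < 1/200: 1/N < 1/200 <=> N > 1/(1/200) = 200.
The smallest integer strictly greater than 200 is N = 201.
Check: g(201) = 1/201 < 1/200; g(200) = 1/200 >= 1/200. So N = 201.

201


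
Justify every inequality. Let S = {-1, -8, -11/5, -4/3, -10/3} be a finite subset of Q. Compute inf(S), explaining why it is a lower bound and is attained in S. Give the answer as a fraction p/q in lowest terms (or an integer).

S is finite, so inf(S) = min(S).
Sorted increasing:
-8, -10/3, -11/5, -4/3, -1
The extremum is -8.
For every x in S, x >= -8. And -8 is in S, so it is attained.
Therefore inf(S) = -8.

-8


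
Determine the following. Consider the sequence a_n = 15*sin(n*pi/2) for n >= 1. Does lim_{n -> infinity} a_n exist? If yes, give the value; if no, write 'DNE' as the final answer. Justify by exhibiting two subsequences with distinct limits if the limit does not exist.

Examine the behaviour of a_n along subsequences.
a_{4k+1} = 15*sin(pi/2 + 2k*pi) = 15 -> 15. a_{4k+3} = 15*sin(3pi/2 + 2k*pi) = -15 -> -15.
Since these two subsequential limits are 15 and -15, distinct, the full sequence cannot converge (a convergent sequence has all subsequences tending to the same limit). So lim a_n does not exist.

DNE


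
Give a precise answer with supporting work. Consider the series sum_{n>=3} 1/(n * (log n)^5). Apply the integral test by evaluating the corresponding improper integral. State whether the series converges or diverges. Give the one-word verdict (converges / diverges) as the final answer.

Let f(x) = 1/(x*log(x)^5). Then f is positive, continuous, and decreasing on [3, infinity), so the integral test applies.
Compute the improper integral int_{3}^infinity f(x) dx:
  antiderivative F(x) = -1/(4*log(x)^4).
  F(x) -> 0 as x -> infinity.  int = 0 - F(3) = 1/(4*log(3)^4) < infinity. By the integral test, the series converges.

converges


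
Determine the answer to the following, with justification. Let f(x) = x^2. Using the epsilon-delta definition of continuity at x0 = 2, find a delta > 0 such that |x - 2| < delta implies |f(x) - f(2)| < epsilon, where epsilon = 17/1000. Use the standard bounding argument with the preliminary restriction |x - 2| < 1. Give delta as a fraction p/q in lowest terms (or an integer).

Factor: |x^2 - (2)^2| = |x - 2| * |x + 2|.
Impose |x - 2| < 1 first. Then |x + 2| = |(x - 2) + 2*(2)| <= |x - 2| + 2*|2| < 1 + 4 = 5.
So |x^2 - (2)^2| < delta * 5.
We need delta * 5 <= 17/1000, i.e. delta <= 17/1000/5 = 17/5000.
Since 17/5000 < 1, this is tighter than 1; take delta = 17/5000.
So delta = 17/5000 works.

17/5000


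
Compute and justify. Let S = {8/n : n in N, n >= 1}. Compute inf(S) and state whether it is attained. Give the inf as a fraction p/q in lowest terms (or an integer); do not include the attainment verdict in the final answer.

Analysis:
- Values: 8, 4, 8/3, 2, ... strictly decreasing.
- The maximum is 8 (n=1); sup = 8 (attained).
- The set is bounded below by 0; 8/n -> 0 so 0 is the greatest lower bound.
- 0 is not in the set, so inf = 0 is not attained.
Conclusion: inf(S) = 0, not attained in S.

0


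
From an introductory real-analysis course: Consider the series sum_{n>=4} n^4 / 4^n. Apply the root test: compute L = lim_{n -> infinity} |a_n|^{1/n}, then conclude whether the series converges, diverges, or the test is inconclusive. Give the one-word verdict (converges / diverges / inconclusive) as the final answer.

Let a_n denote the general term. Form |a_n|^(1/n) and simplify:
|a_n|^(1/n) = n^(4/n)/4
Take the limit as n -> infinity: L = 1/4.
Since L = 1/4 < 1, the root test implies convergence.

converges


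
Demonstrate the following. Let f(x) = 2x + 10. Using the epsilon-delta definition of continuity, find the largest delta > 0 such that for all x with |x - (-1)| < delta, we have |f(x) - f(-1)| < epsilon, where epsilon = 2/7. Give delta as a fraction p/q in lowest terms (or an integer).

We compute f(-1) = 2*(-1) + 10 = 8.
|f(x) - f(-1)| = |2x + 10 - (8)| = |2(x - (-1))| = 2|x - (-1)|.
We need 2|x - (-1)| < 2/7, i.e. |x - (-1)| < 2/7 / 2 = 1/7.
So any delta <= 1/7 works. Conversely, if delta > 1/7, then x = -1 + 1/7 satisfies |x - (-1)| = 1/7 < delta but |f(x) - f(-1)| = 2 * 1/7 = 2/7, which is not < 2/7; so no larger delta works.
Hence the largest such delta is 1/7.

1/7


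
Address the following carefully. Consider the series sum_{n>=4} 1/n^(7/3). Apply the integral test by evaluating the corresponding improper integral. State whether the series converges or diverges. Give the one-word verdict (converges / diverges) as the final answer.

Let f(x) = x^(-7/3). Then f is positive, continuous, and decreasing on [4, infinity), so the integral test applies.
Compute the improper integral int_{4}^infinity f(x) dx:
  antiderivative F(x) = -3/(4*x^(4/3)).
  As x -> infinity, F(x) -> 0 (since p = 7/3 > 1).
  So int = F(infinity) - F(4) = 0 - (-3*2^(1/3)/32) = 3*2^(1/3)/32.
  Finite, so by the integral test, the series converges.

converges


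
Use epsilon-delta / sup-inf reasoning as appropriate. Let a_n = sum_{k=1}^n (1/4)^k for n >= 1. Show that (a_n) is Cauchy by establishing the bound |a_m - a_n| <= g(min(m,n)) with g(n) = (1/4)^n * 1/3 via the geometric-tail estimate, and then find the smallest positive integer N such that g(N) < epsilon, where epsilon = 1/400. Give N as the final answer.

For m > n >= 1: |a_m - a_n| = sum_{k=n+1}^m (1/4)^k < sum_{k=n+1}^infinity (1/4)^k = (1/4)^(n+1) / (1 - 1/4) = (1/4)^n * (1/4) * (4/3) = (1/4)^n * 1/3.
So g(n) = (1/4)^n / 3. Since g(n) -> 0, (a_n) is Cauchy.
Now solve g(N) < 1/400: (1/4)^N / 3 < 1/400 <=> 4^N > 1 / (3 * 1/400) = 400/3.
Check powers of 4: 4^3 = 64 <= 400/3, 4^4 = 256 > 400/3.
So the smallest such N is 4. Check: g(4) = 1/(3 * 256) = 1/768 < 1/400.

4


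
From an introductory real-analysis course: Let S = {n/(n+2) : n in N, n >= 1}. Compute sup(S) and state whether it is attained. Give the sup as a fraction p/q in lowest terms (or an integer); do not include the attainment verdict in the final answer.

Analysis:
- Values: 1/3, 1/2, 3/5, 2/3, ... strictly increasing.
- Minimum is 1/3 (n=1); inf = 1/3 (attained).
- n/(n+2) = 1 - 2/(n+2) -> 1 from below as n -> infinity, and never equals 1.
- So sup = 1 (not attained).
Conclusion: sup(S) = 1, not attained in S.

1


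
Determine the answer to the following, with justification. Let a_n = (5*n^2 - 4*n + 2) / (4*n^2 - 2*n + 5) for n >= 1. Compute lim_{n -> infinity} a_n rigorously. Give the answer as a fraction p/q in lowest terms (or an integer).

Divide numerator and denominator by n^2, the highest power:
numerator / n^2 = 5 - 4/n + 2/n^2
denominator / n^2 = 4 - 2/n + 5/n^2
As n -> infinity, all terms of the form c/n^k (k >= 1) tend to 0.
So numerator / n^2 -> 5 and denominator / n^2 -> 4.
Therefore lim a_n = 5/4.

5/4


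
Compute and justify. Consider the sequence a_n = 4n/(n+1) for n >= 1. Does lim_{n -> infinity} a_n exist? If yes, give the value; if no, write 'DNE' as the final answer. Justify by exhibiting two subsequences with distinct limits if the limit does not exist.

Examine the behaviour of a_n along subsequences.
Even-n subsequence a_{2k} = 4(2k)/(2k+1) -> 4. Odd-n subsequence a_{2k+1} = 4(2k+1)/(2k+2) -> 4. Both tend to 4, which suggests the limit is 4; verify directly.
|a_n - 4| = |4n - 4(n+1)| / (n+1) = 4/(n+1) < 4/n for every n >= 1.
Given epsilon > 0, choose a positive integer N > 4/epsilon. Then for all n >= N, |a_n - 4| < 4/n <= 4/N < epsilon.
So by the definition of the limit, lim a_n exists and equals 4.

4


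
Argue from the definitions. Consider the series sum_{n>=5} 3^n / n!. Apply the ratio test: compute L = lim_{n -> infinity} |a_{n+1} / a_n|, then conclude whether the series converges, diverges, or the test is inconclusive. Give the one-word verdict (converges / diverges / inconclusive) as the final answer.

Let a_n denote the general term. Form the ratio a_{n+1}/a_n and simplify:
a_{n+1}/a_n = 3/(n + 1)
Take the limit as n -> infinity: L = 0.
Since L = 0 < 1, the ratio test implies the series converges.

converges


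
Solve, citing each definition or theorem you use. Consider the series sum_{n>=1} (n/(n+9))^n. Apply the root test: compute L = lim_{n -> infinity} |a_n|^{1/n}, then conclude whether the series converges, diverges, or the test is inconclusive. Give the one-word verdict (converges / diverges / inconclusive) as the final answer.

Let a_n denote the general term. Form |a_n|^(1/n) and simplify:
|a_n|^(1/n) = n/(n + 9)
Take the limit as n -> infinity: L = 1.
Since L = 1, the root test is inconclusive. (In fact a_n = (n/(n+9))^n -> e^(-9) != 0, so the nth-term test shows divergence; but the root test itself gives no conclusion.)

inconclusive


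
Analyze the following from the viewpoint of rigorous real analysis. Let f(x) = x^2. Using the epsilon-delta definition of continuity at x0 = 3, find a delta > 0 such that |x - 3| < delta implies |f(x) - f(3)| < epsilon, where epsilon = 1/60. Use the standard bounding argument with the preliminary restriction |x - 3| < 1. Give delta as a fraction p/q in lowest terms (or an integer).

Factor: |x^2 - (3)^2| = |x - 3| * |x + 3|.
Impose |x - 3| < 1 first. Then |x + 3| = |(x - 3) + 2*(3)| <= |x - 3| + 2*|3| < 1 + 6 = 7.
So |x^2 - (3)^2| < delta * 7.
We need delta * 7 <= 1/60, i.e. delta <= 1/60/7 = 1/420.
Since 1/420 < 1, this is tighter than 1; take delta = 1/420.
So delta = 1/420 works.

1/420


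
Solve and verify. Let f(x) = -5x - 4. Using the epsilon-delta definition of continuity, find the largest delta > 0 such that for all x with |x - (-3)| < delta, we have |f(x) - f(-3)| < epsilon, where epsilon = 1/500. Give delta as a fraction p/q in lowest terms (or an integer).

We compute f(-3) = -5*(-3) - 4 = 11.
|f(x) - f(-3)| = |-5x - 4 - (11)| = |-5(x - (-3))| = 5|x - (-3)|.
We need 5|x - (-3)| < 1/500, i.e. |x - (-3)| < 1/500 / 5 = 1/2500.
So any delta <= 1/2500 works. Conversely, if delta > 1/2500, then x = -3 + 1/2500 satisfies |x - (-3)| = 1/2500 < delta but |f(x) - f(-3)| = 5 * 1/2500 = 1/500, which is not < 1/500; so no larger delta works.
Hence the largest such delta is 1/2500.

1/2500


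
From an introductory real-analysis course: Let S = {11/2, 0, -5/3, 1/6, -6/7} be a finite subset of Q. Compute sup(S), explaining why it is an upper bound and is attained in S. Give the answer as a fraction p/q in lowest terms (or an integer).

S is finite, so sup(S) = max(S).
Sorted decreasing:
11/2, 1/6, 0, -6/7, -5/3
The extremum is 11/2.
For every x in S, x <= 11/2. And 11/2 is in S, so it is attained.
Therefore sup(S) = 11/2.

11/2
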